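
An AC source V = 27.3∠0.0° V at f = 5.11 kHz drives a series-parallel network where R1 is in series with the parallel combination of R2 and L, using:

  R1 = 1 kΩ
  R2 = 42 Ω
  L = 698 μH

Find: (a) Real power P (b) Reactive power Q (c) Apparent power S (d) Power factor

Step 1 — Angular frequency: ω = 2π·f = 2π·5110 = 3.211e+04 rad/s.
Step 2 — Component impedances:
  R1: Z = R = 1000 Ω
  R2: Z = R = 42 Ω
  L: Z = jωL = j·3.211e+04·0.000698 = 0 + j22.41 Ω
Step 3 — Parallel branch: R2 || L = 1/(1/R2 + 1/L) = 9.308 + j17.44 Ω.
Step 4 — Series with R1: Z_total = R1 + (R2 || L) = 1009 + j17.44 Ω = 1009∠1.0° Ω.
Step 5 — Source phasor: V = 27.3∠0.0° V = 27.3 V.
Step 6 — Current: I = V / Z = 0.02704 - j0.0004673 A = 0.02704∠-1.0° A.
Step 7 — Complex power: S = V·I* = 0.7382 + j0.01276 VA.
Step 8 — Real power: P = Re(S) = 0.7382 W.
Step 9 — Reactive power: Q = Im(S) = 0.01276 VAR.
Step 10 — Apparent power: |S| = 0.7383 VA.
Step 11 — Power factor: PF = P/|S| = 0.9999 (lagging).

(a) P = 0.7382 W  (b) Q = 0.01276 VAR  (c) S = 0.7383 VA  (d) PF = 0.9999 (lagging)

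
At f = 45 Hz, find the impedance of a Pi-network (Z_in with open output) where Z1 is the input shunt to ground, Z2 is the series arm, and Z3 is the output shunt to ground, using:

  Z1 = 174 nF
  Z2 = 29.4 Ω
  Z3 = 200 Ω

Step 1 — Angular frequency: ω = 2π·f = 2π·45 = 282.7 rad/s.
Step 2 — Component impedances:
  Z1: Z = 1/(jωC) = -j/(ω·C) = 0 - j2.033e+04 Ω
  Z2: Z = R = 29.4 Ω
  Z3: Z = R = 200 Ω
Step 3 — With open output, the series arm Z2 and the output shunt Z3 appear in series to ground: Z2 + Z3 = 229.4 Ω.
Step 4 — Parallel with input shunt Z1: Z_in = Z1 || (Z2 + Z3) = 229.4 - j2.589 Ω = 229.4∠-0.6° Ω.

Z = 229.4 - j2.589 Ω = 229.4∠-0.6° Ω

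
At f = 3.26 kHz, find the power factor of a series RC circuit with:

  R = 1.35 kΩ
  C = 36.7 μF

Step 1 — Angular frequency: ω = 2π·f = 2π·3260 = 2.048e+04 rad/s.
Step 2 — Component impedances:
  R: Z = R = 1350 Ω
  C: Z = 1/(jωC) = -j/(ω·C) = 0 - j1.33 Ω
Step 3 — Series combination: Z_total = R + C = 1350 - j1.33 Ω = 1350∠-0.1° Ω.
Step 4 — Power factor: PF = cos(φ) = Re(Z)/|Z| = 1350/1350 = 1.
Step 5 — Type: Im(Z) = -1.33 ⇒ leading (phase φ = -0.1°).

PF = 1 (leading, φ = -0.1°)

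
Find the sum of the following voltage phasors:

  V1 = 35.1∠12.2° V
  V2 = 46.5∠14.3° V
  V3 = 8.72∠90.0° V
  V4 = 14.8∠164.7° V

Step 1 — Convert each phasor to rectangular form:
  V1 = 35.1·(cos(12.2°) + j·sin(12.2°)) = 34.31 + j7.418 V
  V2 = 46.5·(cos(14.3°) + j·sin(14.3°)) = 45.06 + j11.49 V
  V3 = 8.72·(cos(90.0°) + j·sin(90.0°)) = 0 + j8.72 V
  V4 = 14.8·(cos(164.7°) + j·sin(164.7°)) = -14.28 + j3.905 V
Step 2 — Sum components: V_total = 65.09 + j31.53 V.
Step 3 — Convert to polar: |V_total| = 72.32 V, ∠V_total = 25.8°.

V_total = 72.32∠25.8° V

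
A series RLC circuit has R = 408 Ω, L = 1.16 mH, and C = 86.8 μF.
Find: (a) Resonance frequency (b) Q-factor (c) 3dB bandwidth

Step 1 — Resonance: ω₀ = 1/√(LC) = 1/√(0.00116·8.68e-05) = 3151 rad/s.
Step 2 — f₀ = ω₀/(2π) = 501.6 Hz.
Step 3 — Series Q: Q = ω₀L/R = 3151·0.00116/408 = 0.00896.
Step 4 — Bandwidth: Δω = ω₀/Q = 3.517e+05 rad/s; BW = Δω/(2π) = 5.598e+04 Hz.

(a) f₀ = 501.6 Hz  (b) Q = 0.00896  (c) BW = 5.598e+04 Hz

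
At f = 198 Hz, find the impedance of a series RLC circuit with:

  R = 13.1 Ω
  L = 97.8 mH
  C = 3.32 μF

Step 1 — Angular frequency: ω = 2π·f = 2π·198 = 1244 rad/s.
Step 2 — Component impedances:
  R: Z = R = 13.1 Ω
  L: Z = jωL = j·1244·0.0978 = 0 + j121.7 Ω
  C: Z = 1/(jωC) = -j/(ω·C) = 0 - j242.1 Ω
Step 3 — Series combination: Z_total = R + L + C = 13.1 - j120.4 Ω = 121.2∠-83.8° Ω.

Z = 13.1 - j120.4 Ω = 121.2∠-83.8° Ω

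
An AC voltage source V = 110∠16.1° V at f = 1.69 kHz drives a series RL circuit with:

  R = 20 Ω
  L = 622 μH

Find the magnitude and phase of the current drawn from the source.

Step 1 — Angular frequency: ω = 2π·f = 2π·1690 = 1.062e+04 rad/s.
Step 2 — Component impedances:
  R: Z = R = 20 Ω
  L: Z = jωL = j·1.062e+04·0.000622 = 0 + j6.605 Ω
Step 3 — Series combination: Z_total = R + L = 20 + j6.605 Ω = 21.06∠18.3° Ω.
Step 4 — Source phasor: V = 110∠16.1° V = 105.7 + j30.5 V.
Step 5 — Ohm's law: I = V / Z_total = (105.7 + j30.5) / (20 + j6.605) = 5.219 - j0.1982 A.
Step 6 — Convert to polar: |I| = 5.223 A, ∠I = -2.2°.

I = 5.223∠-2.2° A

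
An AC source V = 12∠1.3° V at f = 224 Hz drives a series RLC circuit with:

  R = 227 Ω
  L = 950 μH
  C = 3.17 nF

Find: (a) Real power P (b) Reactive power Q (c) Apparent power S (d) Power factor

Step 1 — Angular frequency: ω = 2π·f = 2π·224 = 1407 rad/s.
Step 2 — Component impedances:
  R: Z = R = 227 Ω
  L: Z = jωL = j·1407·0.00095 = 0 + j1.337 Ω
  C: Z = 1/(jωC) = -j/(ω·C) = 0 - j2.241e+05 Ω
Step 3 — Series combination: Z_total = R + L + C = 227 - j2.241e+05 Ω = 2.241e+05∠-89.9° Ω.
Step 4 — Source phasor: V = 12∠1.3° V = 12 + j0.2722 V.
Step 5 — Current: I = V / Z = -1.16e-06 + j5.353e-05 A = 5.354e-05∠91.2° A.
Step 6 — Complex power: S = V·I* = 6.507e-07 - j0.0006425 VA.
Step 7 — Real power: P = Re(S) = 6.507e-07 W.
Step 8 — Reactive power: Q = Im(S) = -0.0006425 VAR.
Step 9 — Apparent power: |S| = 0.0006425 VA.
Step 10 — Power factor: PF = P/|S| = 0.001013 (leading).

(a) P = 6.507e-07 W  (b) Q = -0.0006425 VAR  (c) S = 0.0006425 VA  (d) PF = 0.001013 (leading)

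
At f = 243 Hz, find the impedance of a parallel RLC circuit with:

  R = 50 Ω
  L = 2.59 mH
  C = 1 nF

Step 1 — Angular frequency: ω = 2π·f = 2π·243 = 1527 rad/s.
Step 2 — Component impedances:
  R: Z = R = 50 Ω
  L: Z = jωL = j·1527·0.00259 = 0 + j3.954 Ω
  C: Z = 1/(jωC) = -j/(ω·C) = 0 - j6.55e+05 Ω
Step 3 — Parallel combination: 1/Z_total = 1/R + 1/L + 1/C; Z_total = 0.3108 + j3.93 Ω = 3.942∠85.5° Ω.

Z = 0.3108 + j3.93 Ω = 3.942∠85.5° Ω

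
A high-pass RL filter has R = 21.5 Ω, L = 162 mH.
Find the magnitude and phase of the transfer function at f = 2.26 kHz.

Step 1 — Angular frequency: ω = 2π·2260 = 1.42e+04 rad/s.
Step 2 — Transfer function: H(jω) = jωL/(R + jωL).
Step 3 — Numerator jωL = j·2300; denominator R + jωL = 21.5 + j2300.
Step 4 — H = 0.9999 + j0.009345.
Step 5 — Magnitude: |H| = 1 (-0.0 dB); phase: φ = 0.5°.

|H| = 1 (-0.0 dB), φ = 0.5°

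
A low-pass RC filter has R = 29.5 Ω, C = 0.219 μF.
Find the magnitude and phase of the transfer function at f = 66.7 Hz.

Step 1 — Angular frequency: ω = 2π·66.7 = 419.1 rad/s.
Step 2 — Transfer function: H(jω) = 1/(1 + jωRC).
Step 3 — Denominator: 1 + jωRC = 1 + j·419.1·29.5·2.19e-07 = 1 + j0.002708.
Step 4 — H = 1 - j0.002708.
Step 5 — Magnitude: |H| = 1 (-0.0 dB); phase: φ = -0.2°.

|H| = 1 (-0.0 dB), φ = -0.2°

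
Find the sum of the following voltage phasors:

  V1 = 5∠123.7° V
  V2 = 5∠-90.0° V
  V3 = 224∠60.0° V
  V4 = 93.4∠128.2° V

Step 1 — Convert each phasor to rectangular form:
  V1 = 5·(cos(123.7°) + j·sin(123.7°)) = -2.774 + j4.16 V
  V2 = 5·(cos(-90.0°) + j·sin(-90.0°)) = 0 - j5 V
  V3 = 224·(cos(60.0°) + j·sin(60.0°)) = 112 + j194 V
  V4 = 93.4·(cos(128.2°) + j·sin(128.2°)) = -57.76 + j73.4 V
Step 2 — Sum components: V_total = 51.47 + j266.5 V.
Step 3 — Convert to polar: |V_total| = 271.5 V, ∠V_total = 79.1°.

V_total = 271.5∠79.1° V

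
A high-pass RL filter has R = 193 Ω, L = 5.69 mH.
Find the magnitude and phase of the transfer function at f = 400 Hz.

Step 1 — Angular frequency: ω = 2π·400 = 2513 rad/s.
Step 2 — Transfer function: H(jω) = jωL/(R + jωL).
Step 3 — Numerator jωL = j·14.3; denominator R + jωL = 193 + j14.3.
Step 4 — H = 0.00546 + j0.07369.
Step 5 — Magnitude: |H| = 0.07389 (-22.6 dB); phase: φ = 85.8°.

|H| = 0.07389 (-22.6 dB), φ = 85.8°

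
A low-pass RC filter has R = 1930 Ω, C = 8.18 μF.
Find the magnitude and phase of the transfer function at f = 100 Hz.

Step 1 — Angular frequency: ω = 2π·100 = 628.3 rad/s.
Step 2 — Transfer function: H(jω) = 1/(1 + jωRC).
Step 3 — Denominator: 1 + jωRC = 1 + j·628.3·1930·8.18e-06 = 1 + j9.92.
Step 4 — H = 0.01006 - j0.0998.
Step 5 — Magnitude: |H| = 0.1003 (-20.0 dB); phase: φ = -84.2°.

|H| = 0.1003 (-20.0 dB), φ = -84.2°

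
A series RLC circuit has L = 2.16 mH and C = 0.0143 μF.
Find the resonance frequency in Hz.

Step 1 — Resonance condition Im(Z)=0 gives ω₀ = 1/√(LC).
Step 2 — ω₀ = 1/√(0.00216·1.43e-08) = 1.799e+05 rad/s.
Step 3 — f₀ = ω₀/(2π) = 2.864e+04 Hz.

f₀ = 2.864e+04 Hz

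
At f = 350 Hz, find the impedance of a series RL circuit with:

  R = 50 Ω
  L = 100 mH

Step 1 — Angular frequency: ω = 2π·f = 2π·350 = 2199 rad/s.
Step 2 — Component impedances:
  R: Z = R = 50 Ω
  L: Z = jωL = j·2199·0.1 = 0 + j219.9 Ω
Step 3 — Series combination: Z_total = R + L = 50 + j219.9 Ω = 225.5∠77.2° Ω.

Z = 50 + j219.9 Ω = 225.5∠77.2° Ω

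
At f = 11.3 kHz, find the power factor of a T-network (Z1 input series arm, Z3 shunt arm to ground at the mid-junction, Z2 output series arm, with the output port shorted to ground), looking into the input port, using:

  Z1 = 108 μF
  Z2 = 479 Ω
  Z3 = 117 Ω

Step 1 — Angular frequency: ω = 2π·f = 2π·1.13e+04 = 7.1e+04 rad/s.
Step 2 — Component impedances:
  Z1: Z = 1/(jωC) = -j/(ω·C) = 0 - j0.1304 Ω
  Z2: Z = R = 479 Ω
  Z3: Z = R = 117 Ω
Step 3 — With the output port shorted to ground, the output series arm Z2 runs from the junction to ground; the shunt arm Z3 also runs from the junction to ground. They appear in parallel: Z3 || Z2 = 94.03 Ω.
Step 4 — Series with input arm Z1: Z_in = Z1 + (Z3 || Z2) = 94.03 - j0.1304 Ω = 94.03∠-0.1° Ω.
Step 5 — Power factor: PF = cos(φ) = Re(Z)/|Z| = 94.03/94.03 = 1.
Step 6 — Type: Im(Z) = -0.1304 ⇒ leading (phase φ = -0.1°).

PF = 1 (leading, φ = -0.1°)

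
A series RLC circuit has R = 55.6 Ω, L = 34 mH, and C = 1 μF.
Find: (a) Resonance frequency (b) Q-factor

Step 1 — Resonance condition Im(Z)=0 gives ω₀ = 1/√(LC).
Step 2 — ω₀ = 1/√(0.034·1e-06) = 5423 rad/s.
Step 3 — f₀ = ω₀/(2π) = 863.1 Hz.
Step 4 — Series Q: Q = ω₀L/R = 5423·0.034/55.6 = 3.316.

(a) f₀ = 863.1 Hz  (b) Q = 3.316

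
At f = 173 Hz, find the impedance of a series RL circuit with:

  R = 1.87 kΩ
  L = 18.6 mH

Step 1 — Angular frequency: ω = 2π·f = 2π·173 = 1087 rad/s.
Step 2 — Component impedances:
  R: Z = R = 1870 Ω
  L: Z = jωL = j·1087·0.0186 = 0 + j20.22 Ω
Step 3 — Series combination: Z_total = R + L = 1870 + j20.22 Ω = 1870∠0.6° Ω.

Z = 1870 + j20.22 Ω = 1870∠0.6° Ω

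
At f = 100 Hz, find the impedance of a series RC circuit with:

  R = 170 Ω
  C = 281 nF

Step 1 — Angular frequency: ω = 2π·f = 2π·100 = 628.3 rad/s.
Step 2 — Component impedances:
  R: Z = R = 170 Ω
  C: Z = 1/(jωC) = -j/(ω·C) = 0 - j5664 Ω
Step 3 — Series combination: Z_total = R + C = 170 - j5664 Ω = 5666∠-88.3° Ω.

Z = 170 - j5664 Ω = 5666∠-88.3° Ω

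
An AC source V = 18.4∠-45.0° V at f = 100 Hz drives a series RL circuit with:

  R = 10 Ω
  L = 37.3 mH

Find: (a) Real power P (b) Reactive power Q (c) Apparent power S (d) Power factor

Step 1 — Angular frequency: ω = 2π·f = 2π·100 = 628.3 rad/s.
Step 2 — Component impedances:
  R: Z = R = 10 Ω
  L: Z = jωL = j·628.3·0.0373 = 0 + j23.44 Ω
Step 3 — Series combination: Z_total = R + L = 10 + j23.44 Ω = 25.48∠66.9° Ω.
Step 4 — Source phasor: V = 18.4∠-45.0° V = 13.01 - j13.01 V.
Step 5 — Current: I = V / Z = -0.2693 - j0.67 A = 0.7221∠-111.9° A.
Step 6 — Complex power: S = V·I* = 5.215 + j12.22 VA.
Step 7 — Real power: P = Re(S) = 5.215 W.
Step 8 — Reactive power: Q = Im(S) = 12.22 VAR.
Step 9 — Apparent power: |S| = 13.29 VA.
Step 10 — Power factor: PF = P/|S| = 0.3925 (lagging).

(a) P = 5.215 W  (b) Q = 12.22 VAR  (c) S = 13.29 VA  (d) PF = 0.3925 (lagging)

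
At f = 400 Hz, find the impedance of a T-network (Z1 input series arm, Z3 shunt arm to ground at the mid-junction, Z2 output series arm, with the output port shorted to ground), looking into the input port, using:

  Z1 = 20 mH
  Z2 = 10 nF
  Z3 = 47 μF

Step 1 — Angular frequency: ω = 2π·f = 2π·400 = 2513 rad/s.
Step 2 — Component impedances:
  Z1: Z = jωL = j·2513·0.02 = 0 + j50.27 Ω
  Z2: Z = 1/(jωC) = -j/(ω·C) = 0 - j3.979e+04 Ω
  Z3: Z = 1/(jωC) = -j/(ω·C) = 0 - j8.466 Ω
Step 3 — With the output port shorted to ground, the output series arm Z2 runs from the junction to ground; the shunt arm Z3 also runs from the junction to ground. They appear in parallel: Z3 || Z2 = 0 - j8.464 Ω.
Step 4 — Series with input arm Z1: Z_in = Z1 + (Z3 || Z2) = 0 + j41.8 Ω = 41.8∠90.0° Ω.

Z = 0 + j41.8 Ω = 41.8∠90.0° Ω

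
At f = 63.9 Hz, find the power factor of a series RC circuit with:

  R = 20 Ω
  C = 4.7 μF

Step 1 — Angular frequency: ω = 2π·f = 2π·63.9 = 401.5 rad/s.
Step 2 — Component impedances:
  R: Z = R = 20 Ω
  C: Z = 1/(jωC) = -j/(ω·C) = 0 - j529.9 Ω
Step 3 — Series combination: Z_total = R + C = 20 - j529.9 Ω = 530.3∠-87.8° Ω.
Step 4 — Power factor: PF = cos(φ) = Re(Z)/|Z| = 20/530.3 = 0.03771.
Step 5 — Type: Im(Z) = -529.9 ⇒ leading (phase φ = -87.8°).

PF = 0.03771 (leading, φ = -87.8°)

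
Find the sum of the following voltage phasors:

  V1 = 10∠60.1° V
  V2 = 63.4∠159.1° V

Step 1 — Convert each phasor to rectangular form:
  V1 = 10·(cos(60.1°) + j·sin(60.1°)) = 4.985 + j8.669 V
  V2 = 63.4·(cos(159.1°) + j·sin(159.1°)) = -59.23 + j22.62 V
Step 2 — Sum components: V_total = -54.24 + j31.29 V.
Step 3 — Convert to polar: |V_total| = 62.62 V, ∠V_total = 150.0°.

V_total = 62.62∠150.0° V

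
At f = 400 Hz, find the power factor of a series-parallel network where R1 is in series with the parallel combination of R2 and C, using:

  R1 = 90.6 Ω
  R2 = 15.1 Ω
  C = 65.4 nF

Step 1 — Angular frequency: ω = 2π·f = 2π·400 = 2513 rad/s.
Step 2 — Component impedances:
  R1: Z = R = 90.6 Ω
  R2: Z = R = 15.1 Ω
  C: Z = 1/(jωC) = -j/(ω·C) = 0 - j6084 Ω
Step 3 — Parallel branch: R2 || C = 1/(1/R2 + 1/C) = 15.1 - j0.03748 Ω.
Step 4 — Series with R1: Z_total = R1 + (R2 || C) = 105.7 - j0.03748 Ω = 105.7∠-0.0° Ω.
Step 5 — Power factor: PF = cos(φ) = Re(Z)/|Z| = 105.7/105.7 = 1.
Step 6 — Type: Im(Z) = -0.03748 ⇒ leading (phase φ = -0.0°).

PF = 1 (leading, φ = -0.0°)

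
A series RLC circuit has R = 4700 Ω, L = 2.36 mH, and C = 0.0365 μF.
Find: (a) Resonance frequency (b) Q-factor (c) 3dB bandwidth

Step 1 — Resonance condition Im(Z)=0 gives ω₀ = 1/√(LC).
Step 2 — ω₀ = 1/√(0.00236·3.65e-08) = 1.077e+05 rad/s.
Step 3 — f₀ = ω₀/(2π) = 1.715e+04 Hz.
Step 4 — Series Q: Q = ω₀L/R = 1.077e+05·0.00236/4700 = 0.0541.
Step 5 — 3dB bandwidth: Δω = ω₀/Q = 1.992e+06 rad/s; BW = Δω/(2π) = 3.17e+05 Hz.

(a) f₀ = 1.715e+04 Hz  (b) Q = 0.0541  (c) BW = 3.17e+05 Hz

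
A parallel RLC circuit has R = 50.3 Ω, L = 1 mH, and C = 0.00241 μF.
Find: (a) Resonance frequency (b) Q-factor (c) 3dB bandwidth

Step 1 — Resonance: ω₀ = 1/√(LC) = 1/√(0.001·2.41e-09) = 6.442e+05 rad/s.
Step 2 — f₀ = ω₀/(2π) = 1.025e+05 Hz.
Step 3 — Parallel Q: Q = R/(ω₀L) = 50.3/(6.442e+05·0.001) = 0.07809.
Step 4 — Bandwidth: Δω = ω₀/Q = 8.249e+06 rad/s; BW = Δω/(2π) = 1.313e+06 Hz.

(a) f₀ = 1.025e+05 Hz  (b) Q = 0.07809  (c) BW = 1.313e+06 Hz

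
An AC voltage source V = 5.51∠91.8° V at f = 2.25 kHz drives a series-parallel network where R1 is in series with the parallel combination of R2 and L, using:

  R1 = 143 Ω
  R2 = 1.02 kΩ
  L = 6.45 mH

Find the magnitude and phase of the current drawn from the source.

Step 1 — Angular frequency: ω = 2π·f = 2π·2250 = 1.414e+04 rad/s.
Step 2 — Component impedances:
  R1: Z = R = 143 Ω
  R2: Z = R = 1020 Ω
  L: Z = jωL = j·1.414e+04·0.00645 = 0 + j91.18 Ω
Step 3 — Parallel branch: R2 || L = 1/(1/R2 + 1/L) = 8.087 + j90.46 Ω.
Step 4 — Series with R1: Z_total = R1 + (R2 || L) = 151.1 + j90.46 Ω = 176.1∠30.9° Ω.
Step 5 — Source phasor: V = 5.51∠91.8° V = -0.1731 + j5.507 V.
Step 6 — Ohm's law: I = V / Z_total = (-0.1731 + j5.507) / (151.1 + j90.46) = 0.01522 + j0.02734 A.
Step 7 — Convert to polar: |I| = 0.03129 A, ∠I = 60.9°.

I = 0.03129∠60.9° A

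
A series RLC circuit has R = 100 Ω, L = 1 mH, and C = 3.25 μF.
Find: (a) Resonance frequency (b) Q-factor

Step 1 — Resonance condition Im(Z)=0 gives ω₀ = 1/√(LC).
Step 2 — ω₀ = 1/√(0.001·3.25e-06) = 1.754e+04 rad/s.
Step 3 — f₀ = ω₀/(2π) = 2792 Hz.
Step 4 — Series Q: Q = ω₀L/R = 1.754e+04·0.001/100 = 0.1754.

(a) f₀ = 2792 Hz  (b) Q = 0.1754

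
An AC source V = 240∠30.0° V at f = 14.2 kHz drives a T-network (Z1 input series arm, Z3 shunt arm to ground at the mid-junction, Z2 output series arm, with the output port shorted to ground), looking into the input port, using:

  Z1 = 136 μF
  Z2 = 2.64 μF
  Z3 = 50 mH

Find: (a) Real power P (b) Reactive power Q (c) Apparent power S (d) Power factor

Step 1 — Angular frequency: ω = 2π·f = 2π·1.42e+04 = 8.922e+04 rad/s.
Step 2 — Component impedances:
  Z1: Z = 1/(jωC) = -j/(ω·C) = 0 - j0.08241 Ω
  Z2: Z = 1/(jωC) = -j/(ω·C) = 0 - j4.245 Ω
  Z3: Z = jωL = j·8.922e+04·0.05 = 0 + j4461 Ω
Step 3 — With the output port shorted to ground, the output series arm Z2 runs from the junction to ground; the shunt arm Z3 also runs from the junction to ground. They appear in parallel: Z3 || Z2 = 0 - j4.25 Ω.
Step 4 — Series with input arm Z1: Z_in = Z1 + (Z3 || Z2) = 0 - j4.332 Ω = 4.332∠-90.0° Ω.
Step 5 — Source phasor: V = 240∠30.0° V = 207.8 + j120 V.
Step 6 — Current: I = V / Z = -27.7 + j47.98 A = 55.4∠120.0° A.
Step 7 — Complex power: S = V·I* = 0 - j1.33e+04 VA.
Step 8 — Real power: P = Re(S) = 0 W.
Step 9 — Reactive power: Q = Im(S) = -1.33e+04 VAR.
Step 10 — Apparent power: |S| = 1.33e+04 VA.
Step 11 — Power factor: PF = P/|S| = 0 (leading).

(a) P = 0 W  (b) Q = -1.33e+04 VAR  (c) S = 1.33e+04 VA  (d) PF = 0 (leading)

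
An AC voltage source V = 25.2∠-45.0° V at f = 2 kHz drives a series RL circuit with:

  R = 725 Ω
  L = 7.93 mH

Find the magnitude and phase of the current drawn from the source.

Step 1 — Angular frequency: ω = 2π·f = 2π·2000 = 1.257e+04 rad/s.
Step 2 — Component impedances:
  R: Z = R = 725 Ω
  L: Z = jωL = j·1.257e+04·0.00793 = 0 + j99.65 Ω
Step 3 — Series combination: Z_total = R + L = 725 + j99.65 Ω = 731.8∠7.8° Ω.
Step 4 — Source phasor: V = 25.2∠-45.0° V = 17.82 - j17.82 V.
Step 5 — Ohm's law: I = V / Z_total = (17.82 - j17.82) / (725 + j99.65) = 0.02081 - j0.02744 A.
Step 6 — Convert to polar: |I| = 0.03443 A, ∠I = -52.8°.

I = 0.03443∠-52.8° A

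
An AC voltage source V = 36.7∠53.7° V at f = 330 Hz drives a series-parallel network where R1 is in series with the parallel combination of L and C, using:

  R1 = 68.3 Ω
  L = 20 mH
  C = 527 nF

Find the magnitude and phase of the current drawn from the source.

Step 1 — Angular frequency: ω = 2π·f = 2π·330 = 2073 rad/s.
Step 2 — Component impedances:
  R1: Z = R = 68.3 Ω
  L: Z = jωL = j·2073·0.02 = 0 + j41.47 Ω
  C: Z = 1/(jωC) = -j/(ω·C) = 0 - j915.2 Ω
Step 3 — Parallel branch: L || C = 1/(1/L + 1/C) = 0 + j43.44 Ω.
Step 4 — Series with R1: Z_total = R1 + (L || C) = 68.3 + j43.44 Ω = 80.94∠32.5° Ω.
Step 5 — Source phasor: V = 36.7∠53.7° V = 21.73 + j29.58 V.
Step 6 — Ohm's law: I = V / Z_total = (21.73 + j29.58) / (68.3 + j43.44) = 0.4226 + j0.1643 A.
Step 7 — Convert to polar: |I| = 0.4534 A, ∠I = 21.2°.

I = 0.4534∠21.2° A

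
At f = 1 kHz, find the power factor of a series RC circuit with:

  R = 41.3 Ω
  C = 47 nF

Step 1 — Angular frequency: ω = 2π·f = 2π·1000 = 6283 rad/s.
Step 2 — Component impedances:
  R: Z = R = 41.3 Ω
  C: Z = 1/(jωC) = -j/(ω·C) = 0 - j3386 Ω
Step 3 — Series combination: Z_total = R + C = 41.3 - j3386 Ω = 3387∠-89.3° Ω.
Step 4 — Power factor: PF = cos(φ) = Re(Z)/|Z| = 41.3/3386.5 = 0.0122.
Step 5 — Type: Im(Z) = -3386 ⇒ leading (phase φ = -89.3°).

PF = 0.0122 (leading, φ = -89.3°)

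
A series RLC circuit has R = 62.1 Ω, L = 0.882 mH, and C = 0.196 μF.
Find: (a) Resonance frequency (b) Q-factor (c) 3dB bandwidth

Step 1 — Resonance condition Im(Z)=0 gives ω₀ = 1/√(LC).
Step 2 — ω₀ = 1/√(0.000882·1.96e-07) = 7.606e+04 rad/s.
Step 3 — f₀ = ω₀/(2π) = 1.21e+04 Hz.
Step 4 — Series Q: Q = ω₀L/R = 7.606e+04·0.000882/62.1 = 1.08.
Step 5 — 3dB bandwidth: Δω = ω₀/Q = 7.041e+04 rad/s; BW = Δω/(2π) = 1.121e+04 Hz.

(a) f₀ = 1.21e+04 Hz  (b) Q = 1.08  (c) BW = 1.121e+04 Hz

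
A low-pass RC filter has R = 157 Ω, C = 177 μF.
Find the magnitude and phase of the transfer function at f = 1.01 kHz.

Step 1 — Angular frequency: ω = 2π·1010 = 6346 rad/s.
Step 2 — Transfer function: H(jω) = 1/(1 + jωRC).
Step 3 — Denominator: 1 + jωRC = 1 + j·6346·157·0.000177 = 1 + j176.3.
Step 4 — H = 3.215e-05 - j0.00567.
Step 5 — Magnitude: |H| = 0.00567 (-44.9 dB); phase: φ = -89.7°.

|H| = 0.00567 (-44.9 dB), φ = -89.7°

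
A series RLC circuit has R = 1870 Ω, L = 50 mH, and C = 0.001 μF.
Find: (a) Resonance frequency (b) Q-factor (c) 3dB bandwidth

Step 1 — Resonance: ω₀ = 1/√(LC) = 1/√(0.05·1e-09) = 1.414e+05 rad/s.
Step 2 — f₀ = ω₀/(2π) = 2.251e+04 Hz.
Step 3 — Series Q: Q = ω₀L/R = 1.414e+05·0.05/1870 = 3.781.
Step 4 — Bandwidth: Δω = ω₀/Q = 3.74e+04 rad/s; BW = Δω/(2π) = 5952 Hz.

(a) f₀ = 2.251e+04 Hz  (b) Q = 3.781  (c) BW = 5952 Hz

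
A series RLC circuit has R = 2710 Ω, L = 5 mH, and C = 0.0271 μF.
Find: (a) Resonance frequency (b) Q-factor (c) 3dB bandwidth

Step 1 — Resonance condition Im(Z)=0 gives ω₀ = 1/√(LC).
Step 2 — ω₀ = 1/√(0.005·2.71e-08) = 8.591e+04 rad/s.
Step 3 — f₀ = ω₀/(2π) = 1.367e+04 Hz.
Step 4 — Series Q: Q = ω₀L/R = 8.591e+04·0.005/2710 = 0.1585.
Step 5 — 3dB bandwidth: Δω = ω₀/Q = 5.42e+05 rad/s; BW = Δω/(2π) = 8.626e+04 Hz.

(a) f₀ = 1.367e+04 Hz  (b) Q = 0.1585  (c) BW = 8.626e+04 Hz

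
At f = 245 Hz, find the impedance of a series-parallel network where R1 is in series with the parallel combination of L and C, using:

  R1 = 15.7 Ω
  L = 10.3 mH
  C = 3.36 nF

Step 1 — Angular frequency: ω = 2π·f = 2π·245 = 1539 rad/s.
Step 2 — Component impedances:
  R1: Z = R = 15.7 Ω
  L: Z = jωL = j·1539·0.0103 = 0 + j15.86 Ω
  C: Z = 1/(jωC) = -j/(ω·C) = 0 - j1.933e+05 Ω
Step 3 — Parallel branch: L || C = 1/(1/L + 1/C) = 0 + j15.86 Ω.
Step 4 — Series with R1: Z_total = R1 + (L || C) = 15.7 + j15.86 Ω = 22.31∠45.3° Ω.

Z = 15.7 + j15.86 Ω = 22.31∠45.3° Ω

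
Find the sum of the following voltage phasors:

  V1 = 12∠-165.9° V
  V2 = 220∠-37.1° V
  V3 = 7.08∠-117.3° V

Step 1 — Convert each phasor to rectangular form:
  V1 = 12·(cos(-165.9°) + j·sin(-165.9°)) = -11.64 - j2.923 V
  V2 = 220·(cos(-37.1°) + j·sin(-37.1°)) = 175.5 - j132.7 V
  V3 = 7.08·(cos(-117.3°) + j·sin(-117.3°)) = -3.247 - j6.291 V
Step 2 — Sum components: V_total = 160.6 - j141.9 V.
Step 3 — Convert to polar: |V_total| = 214.3 V, ∠V_total = -41.5°.

V_total = 214.3∠-41.5° V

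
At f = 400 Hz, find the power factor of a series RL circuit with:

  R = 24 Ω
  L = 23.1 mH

Step 1 — Angular frequency: ω = 2π·f = 2π·400 = 2513 rad/s.
Step 2 — Component impedances:
  R: Z = R = 24 Ω
  L: Z = jωL = j·2513·0.0231 = 0 + j58.06 Ω
Step 3 — Series combination: Z_total = R + L = 24 + j58.06 Ω = 62.82∠67.5° Ω.
Step 4 — Power factor: PF = cos(φ) = Re(Z)/|Z| = 24/62.82 = 0.382.
Step 5 — Type: Im(Z) = 58.06 ⇒ lagging (phase φ = 67.5°).

PF = 0.382 (lagging, φ = 67.5°)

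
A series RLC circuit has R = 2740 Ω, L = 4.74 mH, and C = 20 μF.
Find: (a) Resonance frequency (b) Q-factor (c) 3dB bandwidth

Step 1 — Resonance condition Im(Z)=0 gives ω₀ = 1/√(LC).
Step 2 — ω₀ = 1/√(0.00474·2e-05) = 3248 rad/s.
Step 3 — f₀ = ω₀/(2π) = 516.9 Hz.
Step 4 — Series Q: Q = ω₀L/R = 3248·0.00474/2740 = 0.005619.
Step 5 — 3dB bandwidth: Δω = ω₀/Q = 5.781e+05 rad/s; BW = Δω/(2π) = 9.2e+04 Hz.

(a) f₀ = 516.9 Hz  (b) Q = 0.005619  (c) BW = 9.2e+04 Hz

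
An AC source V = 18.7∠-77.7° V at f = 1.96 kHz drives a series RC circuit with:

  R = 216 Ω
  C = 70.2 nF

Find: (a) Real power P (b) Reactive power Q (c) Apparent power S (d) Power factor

Step 1 — Angular frequency: ω = 2π·f = 2π·1960 = 1.232e+04 rad/s.
Step 2 — Component impedances:
  R: Z = R = 216 Ω
  C: Z = 1/(jωC) = -j/(ω·C) = 0 - j1157 Ω
Step 3 — Series combination: Z_total = R + C = 216 - j1157 Ω = 1177∠-79.4° Ω.
Step 4 — Source phasor: V = 18.7∠-77.7° V = 3.984 - j18.27 V.
Step 5 — Current: I = V / Z = 0.01588 + j0.0004777 A = 0.01589∠1.7° A.
Step 6 — Complex power: S = V·I* = 0.05455 - j0.2921 VA.
Step 7 — Real power: P = Re(S) = 0.05455 W.
Step 8 — Reactive power: Q = Im(S) = -0.2921 VAR.
Step 9 — Apparent power: |S| = 0.2972 VA.
Step 10 — Power factor: PF = P/|S| = 0.1836 (leading).

(a) P = 0.05455 W  (b) Q = -0.2921 VAR  (c) S = 0.2972 VA  (d) PF = 0.1836 (leading)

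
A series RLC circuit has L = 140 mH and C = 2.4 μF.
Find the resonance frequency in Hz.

Step 1 — Resonance condition Im(Z)=0 gives ω₀ = 1/√(LC).
Step 2 — ω₀ = 1/√(0.14·2.4e-06) = 1725 rad/s.
Step 3 — f₀ = ω₀/(2π) = 274.6 Hz.

f₀ = 274.6 Hz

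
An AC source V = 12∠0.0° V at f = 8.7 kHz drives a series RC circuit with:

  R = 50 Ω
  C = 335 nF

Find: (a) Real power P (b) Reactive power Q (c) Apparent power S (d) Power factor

Step 1 — Angular frequency: ω = 2π·f = 2π·8700 = 5.466e+04 rad/s.
Step 2 — Component impedances:
  R: Z = R = 50 Ω
  C: Z = 1/(jωC) = -j/(ω·C) = 0 - j54.61 Ω
Step 3 — Series combination: Z_total = R + C = 50 - j54.61 Ω = 74.04∠-47.5° Ω.
Step 4 — Source phasor: V = 12∠0.0° V = 12 V.
Step 5 — Current: I = V / Z = 0.1094 + j0.1195 A = 0.1621∠47.5° A.
Step 6 — Complex power: S = V·I* = 1.313 - j1.434 VA.
Step 7 — Real power: P = Re(S) = 1.313 W.
Step 8 — Reactive power: Q = Im(S) = -1.434 VAR.
Step 9 — Apparent power: |S| = 1.945 VA.
Step 10 — Power factor: PF = P/|S| = 0.6753 (leading).

(a) P = 1.313 W  (b) Q = -1.434 VAR  (c) S = 1.945 VA  (d) PF = 0.6753 (leading)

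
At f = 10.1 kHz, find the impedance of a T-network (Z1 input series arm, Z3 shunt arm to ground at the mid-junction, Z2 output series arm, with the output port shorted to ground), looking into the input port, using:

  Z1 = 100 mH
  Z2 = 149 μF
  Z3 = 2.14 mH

Step 1 — Angular frequency: ω = 2π·f = 2π·1.01e+04 = 6.346e+04 rad/s.
Step 2 — Component impedances:
  Z1: Z = jωL = j·6.346e+04·0.1 = 0 + j6346 Ω
  Z2: Z = 1/(jωC) = -j/(ω·C) = 0 - j0.1058 Ω
  Z3: Z = jωL = j·6.346e+04·0.00214 = 0 + j135.8 Ω
Step 3 — With the output port shorted to ground, the output series arm Z2 runs from the junction to ground; the shunt arm Z3 also runs from the junction to ground. They appear in parallel: Z3 || Z2 = 0 - j0.1058 Ω.
Step 4 — Series with input arm Z1: Z_in = Z1 + (Z3 || Z2) = 0 + j6346 Ω = 6346∠90.0° Ω.

Z = 0 + j6346 Ω = 6346∠90.0° Ω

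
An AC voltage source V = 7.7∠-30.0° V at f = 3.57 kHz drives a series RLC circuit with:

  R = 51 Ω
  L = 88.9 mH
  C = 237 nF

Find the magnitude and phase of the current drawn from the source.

Step 1 — Angular frequency: ω = 2π·f = 2π·3570 = 2.243e+04 rad/s.
Step 2 — Component impedances:
  R: Z = R = 51 Ω
  L: Z = jωL = j·2.243e+04·0.0889 = 0 + j1994 Ω
  C: Z = 1/(jωC) = -j/(ω·C) = 0 - j188.1 Ω
Step 3 — Series combination: Z_total = R + L + C = 51 + j1806 Ω = 1807∠88.4° Ω.
Step 4 — Source phasor: V = 7.7∠-30.0° V = 6.668 - j3.85 V.
Step 5 — Ohm's law: I = V / Z_total = (6.668 - j3.85) / (51 + j1806) = -0.002026 - j0.00375 A.
Step 6 — Convert to polar: |I| = 0.004262 A, ∠I = -118.4°.

I = 0.004262∠-118.4° A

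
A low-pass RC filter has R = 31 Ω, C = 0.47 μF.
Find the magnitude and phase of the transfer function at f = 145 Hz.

Step 1 — Angular frequency: ω = 2π·145 = 911.1 rad/s.
Step 2 — Transfer function: H(jω) = 1/(1 + jωRC).
Step 3 — Denominator: 1 + jωRC = 1 + j·911.1·31·4.7e-07 = 1 + j0.01327.
Step 4 — H = 0.9998 - j0.01327.
Step 5 — Magnitude: |H| = 0.9999 (-0.0 dB); phase: φ = -0.8°.

|H| = 0.9999 (-0.0 dB), φ = -0.8°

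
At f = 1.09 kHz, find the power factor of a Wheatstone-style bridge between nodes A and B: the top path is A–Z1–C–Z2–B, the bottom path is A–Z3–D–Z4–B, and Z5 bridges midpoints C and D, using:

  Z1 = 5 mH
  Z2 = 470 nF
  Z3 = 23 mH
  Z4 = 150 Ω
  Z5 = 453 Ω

Step 1 — Angular frequency: ω = 2π·f = 2π·1090 = 6849 rad/s.
Step 2 — Component impedances:
  Z1: Z = jωL = j·6849·0.005 = 0 + j34.24 Ω
  Z2: Z = 1/(jωC) = -j/(ω·C) = 0 - j310.7 Ω
  Z3: Z = jωL = j·6849·0.023 = 0 + j157.5 Ω
  Z4: Z = R = 150 Ω
  Z5: Z = R = 453 Ω
Step 3 — Bridge requires nodal analysis (the Z5 bridge couples midpoints C and D, so the two paths cannot be reduced to a simple series/parallel combination). Setting node B to ground and injecting 1 A at node A, the 3-node admittance system at A, C, D solves to V_A = Z_AB = 235.7 - j87.76 Ω = 251.5∠-20.4° Ω.
Step 4 — Power factor: PF = cos(φ) = Re(Z)/|Z| = 235.68/251.49 = 0.9371.
Step 5 — Type: Im(Z) = -87.76 ⇒ leading (phase φ = -20.4°).

PF = 0.9371 (leading, φ = -20.4°)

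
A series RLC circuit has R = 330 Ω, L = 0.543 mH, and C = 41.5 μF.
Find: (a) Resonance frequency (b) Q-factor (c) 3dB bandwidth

Step 1 — Resonance: ω₀ = 1/√(LC) = 1/√(0.000543·4.15e-05) = 6662 rad/s.
Step 2 — f₀ = ω₀/(2π) = 1060 Hz.
Step 3 — Series Q: Q = ω₀L/R = 6662·0.000543/330 = 0.01096.
Step 4 — Bandwidth: Δω = ω₀/Q = 6.077e+05 rad/s; BW = Δω/(2π) = 9.672e+04 Hz.

(a) f₀ = 1060 Hz  (b) Q = 0.01096  (c) BW = 9.672e+04 Hz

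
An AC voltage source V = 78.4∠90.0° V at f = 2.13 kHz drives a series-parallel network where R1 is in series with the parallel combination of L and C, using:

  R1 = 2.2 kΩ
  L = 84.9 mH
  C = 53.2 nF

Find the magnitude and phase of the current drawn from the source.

Step 1 — Angular frequency: ω = 2π·f = 2π·2130 = 1.338e+04 rad/s.
Step 2 — Component impedances:
  R1: Z = R = 2200 Ω
  L: Z = jωL = j·1.338e+04·0.0849 = 0 + j1136 Ω
  C: Z = 1/(jωC) = -j/(ω·C) = 0 - j1405 Ω
Step 3 — Parallel branch: L || C = 1/(1/L + 1/C) = 0 + j5948 Ω.
Step 4 — Series with R1: Z_total = R1 + (L || C) = 2200 + j5948 Ω = 6342∠69.7° Ω.
Step 5 — Source phasor: V = 78.4∠90.0° V = 0 + j78.4 V.
Step 6 — Ohm's law: I = V / Z_total = (0 + j78.4) / (2200 + j5948) = 0.01159 + j0.004288 A.
Step 7 — Convert to polar: |I| = 0.01236 A, ∠I = 20.3°.

I = 0.01236∠20.3° A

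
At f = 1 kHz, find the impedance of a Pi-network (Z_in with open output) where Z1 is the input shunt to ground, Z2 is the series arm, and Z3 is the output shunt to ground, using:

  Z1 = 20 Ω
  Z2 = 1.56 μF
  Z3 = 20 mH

Step 1 — Angular frequency: ω = 2π·f = 2π·1000 = 6283 rad/s.
Step 2 — Component impedances:
  Z1: Z = R = 20 Ω
  Z2: Z = 1/(jωC) = -j/(ω·C) = 0 - j102 Ω
  Z3: Z = jωL = j·6283·0.02 = 0 + j125.7 Ω
Step 3 — With open output, the series arm Z2 and the output shunt Z3 appear in series to ground: Z2 + Z3 = 0 + j23.64 Ω.
Step 4 — Parallel with input shunt Z1: Z_in = Z1 || (Z2 + Z3) = 11.66 + j9.862 Ω = 15.27∠40.2° Ω.

Z = 11.66 + j9.862 Ω = 15.27∠40.2° Ω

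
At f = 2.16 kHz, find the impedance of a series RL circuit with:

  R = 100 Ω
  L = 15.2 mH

Step 1 — Angular frequency: ω = 2π·f = 2π·2160 = 1.357e+04 rad/s.
Step 2 — Component impedances:
  R: Z = R = 100 Ω
  L: Z = jωL = j·1.357e+04·0.0152 = 0 + j206.3 Ω
Step 3 — Series combination: Z_total = R + L = 100 + j206.3 Ω = 229.2∠64.1° Ω.

Z = 100 + j206.3 Ω = 229.2∠64.1° Ω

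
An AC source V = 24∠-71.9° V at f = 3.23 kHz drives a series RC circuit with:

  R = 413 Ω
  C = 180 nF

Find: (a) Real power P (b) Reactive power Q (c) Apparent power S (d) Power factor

Step 1 — Angular frequency: ω = 2π·f = 2π·3230 = 2.029e+04 rad/s.
Step 2 — Component impedances:
  R: Z = R = 413 Ω
  C: Z = 1/(jωC) = -j/(ω·C) = 0 - j273.7 Ω
Step 3 — Series combination: Z_total = R + C = 413 - j273.7 Ω = 495.5∠-33.5° Ω.
Step 4 — Source phasor: V = 24∠-71.9° V = 7.456 - j22.81 V.
Step 5 — Current: I = V / Z = 0.03798 - j0.03006 A = 0.04844∠-38.4° A.
Step 6 — Complex power: S = V·I* = 0.969 - j0.6423 VA.
Step 7 — Real power: P = Re(S) = 0.969 W.
Step 8 — Reactive power: Q = Im(S) = -0.6423 VAR.
Step 9 — Apparent power: |S| = 1.162 VA.
Step 10 — Power factor: PF = P/|S| = 0.8335 (leading).

(a) P = 0.969 W  (b) Q = -0.6423 VAR  (c) S = 1.162 VA  (d) PF = 0.8335 (leading)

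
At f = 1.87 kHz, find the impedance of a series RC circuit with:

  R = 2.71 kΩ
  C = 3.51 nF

Step 1 — Angular frequency: ω = 2π·f = 2π·1870 = 1.175e+04 rad/s.
Step 2 — Component impedances:
  R: Z = R = 2710 Ω
  C: Z = 1/(jωC) = -j/(ω·C) = 0 - j2.425e+04 Ω
Step 3 — Series combination: Z_total = R + C = 2710 - j2.425e+04 Ω = 2.44e+04∠-83.6° Ω.

Z = 2710 - j2.425e+04 Ω = 2.44e+04∠-83.6° Ω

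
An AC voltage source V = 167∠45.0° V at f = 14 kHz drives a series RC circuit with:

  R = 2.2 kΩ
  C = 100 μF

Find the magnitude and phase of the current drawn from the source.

Step 1 — Angular frequency: ω = 2π·f = 2π·1.4e+04 = 8.796e+04 rad/s.
Step 2 — Component impedances:
  R: Z = R = 2200 Ω
  C: Z = 1/(jωC) = -j/(ω·C) = 0 - j0.1137 Ω
Step 3 — Series combination: Z_total = R + C = 2200 - j0.1137 Ω = 2200∠-0.0° Ω.
Step 4 — Source phasor: V = 167∠45.0° V = 118.1 + j118.1 V.
Step 5 — Ohm's law: I = V / Z_total = (118.1 + j118.1) / (2200 - j0.1137) = 0.05367 + j0.05368 A.
Step 6 — Convert to polar: |I| = 0.07591 A, ∠I = 45.0°.

I = 0.07591∠45.0° A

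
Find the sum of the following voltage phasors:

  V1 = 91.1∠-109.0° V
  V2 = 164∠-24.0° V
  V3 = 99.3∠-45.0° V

Step 1 — Convert each phasor to rectangular form:
  V1 = 91.1·(cos(-109.0°) + j·sin(-109.0°)) = -29.66 - j86.14 V
  V2 = 164·(cos(-24.0°) + j·sin(-24.0°)) = 149.8 - j66.7 V
  V3 = 99.3·(cos(-45.0°) + j·sin(-45.0°)) = 70.22 - j70.22 V
Step 2 — Sum components: V_total = 190.4 - j223.1 V.
Step 3 — Convert to polar: |V_total| = 293.3 V, ∠V_total = -49.5°.

V_total = 293.3∠-49.5° V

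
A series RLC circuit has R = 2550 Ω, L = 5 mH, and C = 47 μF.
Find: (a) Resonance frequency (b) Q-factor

Step 1 — Resonance condition Im(Z)=0 gives ω₀ = 1/√(LC).
Step 2 — ω₀ = 1/√(0.005·4.7e-05) = 2063 rad/s.
Step 3 — f₀ = ω₀/(2π) = 328.3 Hz.
Step 4 — Series Q: Q = ω₀L/R = 2063·0.005/2550 = 0.004045.

(a) f₀ = 328.3 Hz  (b) Q = 0.004045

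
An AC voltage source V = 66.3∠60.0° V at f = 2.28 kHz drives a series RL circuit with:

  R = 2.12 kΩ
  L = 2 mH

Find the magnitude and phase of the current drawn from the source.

Step 1 — Angular frequency: ω = 2π·f = 2π·2280 = 1.433e+04 rad/s.
Step 2 — Component impedances:
  R: Z = R = 2120 Ω
  L: Z = jωL = j·1.433e+04·0.002 = 0 + j28.65 Ω
Step 3 — Series combination: Z_total = R + L = 2120 + j28.65 Ω = 2120∠0.8° Ω.
Step 4 — Source phasor: V = 66.3∠60.0° V = 33.15 + j57.42 V.
Step 5 — Ohm's law: I = V / Z_total = (33.15 + j57.42) / (2120 + j28.65) = 0.016 + j0.02687 A.
Step 6 — Convert to polar: |I| = 0.03127 A, ∠I = 59.2°.

I = 0.03127∠59.2° A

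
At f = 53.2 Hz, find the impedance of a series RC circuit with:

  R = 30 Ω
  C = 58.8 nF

Step 1 — Angular frequency: ω = 2π·f = 2π·53.2 = 334.3 rad/s.
Step 2 — Component impedances:
  R: Z = R = 30 Ω
  C: Z = 1/(jωC) = -j/(ω·C) = 0 - j5.088e+04 Ω
Step 3 — Series combination: Z_total = R + C = 30 - j5.088e+04 Ω = 5.088e+04∠-90.0° Ω.

Z = 30 - j5.088e+04 Ω = 5.088e+04∠-90.0° Ω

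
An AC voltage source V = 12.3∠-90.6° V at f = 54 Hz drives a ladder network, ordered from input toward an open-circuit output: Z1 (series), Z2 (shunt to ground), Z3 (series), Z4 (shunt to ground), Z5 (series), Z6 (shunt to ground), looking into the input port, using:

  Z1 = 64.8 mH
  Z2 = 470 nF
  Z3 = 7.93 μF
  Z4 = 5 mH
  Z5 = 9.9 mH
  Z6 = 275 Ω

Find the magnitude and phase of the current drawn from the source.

Step 1 — Angular frequency: ω = 2π·f = 2π·54 = 339.3 rad/s.
Step 2 — Component impedances:
  Z1: Z = jωL = j·339.3·0.0648 = 0 + j21.99 Ω
  Z2: Z = 1/(jωC) = -j/(ω·C) = 0 - j6271 Ω
  Z3: Z = 1/(jωC) = -j/(ω·C) = 0 - j371.7 Ω
  Z4: Z = jωL = j·339.3·0.005 = 0 + j1.696 Ω
  Z5: Z = jωL = j·339.3·0.0099 = 0 + j3.359 Ω
  Z6: Z = R = 275 Ω
Step 3 — Ladder network (open output): work backward from the far end, alternating series and parallel combinations. Z_in = 0.009329 - j327.4 Ω = 327.4∠-90.0° Ω.
Step 4 — Source phasor: V = 12.3∠-90.6° V = -0.1288 - j12.3 V.
Step 5 — Ohm's law: I = V / Z_total = (-0.1288 - j12.3) / (0.009329 - j327.4) = 0.03757 - j0.0003945 A.
Step 6 — Convert to polar: |I| = 0.03757 A, ∠I = -0.6°.

I = 0.03757∠-0.6° A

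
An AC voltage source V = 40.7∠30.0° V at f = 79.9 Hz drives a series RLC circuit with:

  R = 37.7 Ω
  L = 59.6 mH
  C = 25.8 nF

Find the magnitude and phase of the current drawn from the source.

Step 1 — Angular frequency: ω = 2π·f = 2π·79.9 = 502 rad/s.
Step 2 — Component impedances:
  R: Z = R = 37.7 Ω
  L: Z = jωL = j·502·0.0596 = 0 + j29.92 Ω
  C: Z = 1/(jωC) = -j/(ω·C) = 0 - j7.721e+04 Ω
Step 3 — Series combination: Z_total = R + L + C = 37.7 - j7.718e+04 Ω = 7.718e+04∠-90.0° Ω.
Step 4 — Source phasor: V = 40.7∠30.0° V = 35.25 + j20.35 V.
Step 5 — Ohm's law: I = V / Z_total = (35.25 + j20.35) / (37.7 - j7.718e+04) = -0.0002635 + j0.0004568 A.
Step 6 — Convert to polar: |I| = 0.0005274 A, ∠I = 120.0°.

I = 0.0005274∠120.0° A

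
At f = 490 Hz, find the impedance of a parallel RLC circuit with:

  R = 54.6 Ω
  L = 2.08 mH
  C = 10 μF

Step 1 — Angular frequency: ω = 2π·f = 2π·490 = 3079 rad/s.
Step 2 — Component impedances:
  R: Z = R = 54.6 Ω
  L: Z = jωL = j·3079·0.00208 = 0 + j6.404 Ω
  C: Z = 1/(jωC) = -j/(ω·C) = 0 - j32.48 Ω
Step 3 — Parallel combination: 1/Z_total = 1/R + 1/L + 1/C; Z_total = 1.141 + j7.81 Ω = 7.893∠81.7° Ω.

Z = 1.141 + j7.81 Ω = 7.893∠81.7° Ω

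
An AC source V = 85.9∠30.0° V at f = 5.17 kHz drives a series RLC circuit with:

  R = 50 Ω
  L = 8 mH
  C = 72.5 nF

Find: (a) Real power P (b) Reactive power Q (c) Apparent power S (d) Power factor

Step 1 — Angular frequency: ω = 2π·f = 2π·5170 = 3.248e+04 rad/s.
Step 2 — Component impedances:
  R: Z = R = 50 Ω
  L: Z = jωL = j·3.248e+04·0.008 = 0 + j259.9 Ω
  C: Z = 1/(jωC) = -j/(ω·C) = 0 - j424.6 Ω
Step 3 — Series combination: Z_total = R + L + C = 50 - j164.7 Ω = 172.2∠-73.1° Ω.
Step 4 — Source phasor: V = 85.9∠30.0° V = 74.39 + j42.95 V.
Step 5 — Current: I = V / Z = -0.1132 + j0.4859 A = 0.499∠103.1° A.
Step 6 — Complex power: S = V·I* = 12.45 - j41.01 VA.
Step 7 — Real power: P = Re(S) = 12.45 W.
Step 8 — Reactive power: Q = Im(S) = -41.01 VAR.
Step 9 — Apparent power: |S| = 42.86 VA.
Step 10 — Power factor: PF = P/|S| = 0.2904 (leading).

(a) P = 12.45 W  (b) Q = -41.01 VAR  (c) S = 42.86 VA  (d) PF = 0.2904 (leading)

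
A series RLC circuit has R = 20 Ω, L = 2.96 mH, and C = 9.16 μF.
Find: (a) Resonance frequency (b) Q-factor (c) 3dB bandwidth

Step 1 — Resonance condition Im(Z)=0 gives ω₀ = 1/√(LC).
Step 2 — ω₀ = 1/√(0.00296·9.16e-06) = 6073 rad/s.
Step 3 — f₀ = ω₀/(2π) = 966.6 Hz.
Step 4 — Series Q: Q = ω₀L/R = 6073·0.00296/20 = 0.8988.
Step 5 — 3dB bandwidth: Δω = ω₀/Q = 6757 rad/s; BW = Δω/(2π) = 1075 Hz.

(a) f₀ = 966.6 Hz  (b) Q = 0.8988  (c) BW = 1075 Hz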